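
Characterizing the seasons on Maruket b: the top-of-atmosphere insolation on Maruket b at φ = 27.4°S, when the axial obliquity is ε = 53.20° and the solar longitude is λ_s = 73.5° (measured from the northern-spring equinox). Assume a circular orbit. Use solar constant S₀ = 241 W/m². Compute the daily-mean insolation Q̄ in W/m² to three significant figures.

Solar declination: sin δ = sin ε · sin λ_s = sin 53.20° × sin 73.5° = 0.76776, so δ = +50.153°.
cos H₀ = −tan(-27.4°) tan(+50.153°) = 0.6211, H₀ = 0.9006 rad.
Bracket: H₀ sin φ sin δ + cos φ cos δ sin H₀ = 0.9006×-0.46020×0.76776 + 0.88782×0.64074×0.78373 = -0.318203 + 0.445834 = 0.127631.
Q̄ = (S₀/π) × [bracket] = (241/π) × 0.127631 = 9.791 W/m².

Q̄ ≈ 9.79 W/m²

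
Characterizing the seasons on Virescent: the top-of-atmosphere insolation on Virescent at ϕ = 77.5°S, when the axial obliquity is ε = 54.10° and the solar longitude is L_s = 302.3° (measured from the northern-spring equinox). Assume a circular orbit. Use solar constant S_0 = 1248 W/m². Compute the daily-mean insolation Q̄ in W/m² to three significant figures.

Q̄ ≈ 834 W/m²

Solar declination: sin δ = sin ε · sin L_s = sin 54.10° × sin 302.3° = -0.68470, so δ = -43.212°.
cos h₀ = −tan(-77.5°) tan(-43.212°) = -4.2376 ≤ −1 ⇒ polar day, h₀ = π.
Bracket: h₀ sin ϕ sin δ + cos ϕ cos δ sin h₀ = 3.1416×-0.97630×-0.68470 + 0.21644×0.72883×0.00000 = 2.100074 + 0.000000 = 2.100074.
Q̄ = (S_0/π) × [bracket] = (1248/π) × 2.100074 = 834.3 W/m².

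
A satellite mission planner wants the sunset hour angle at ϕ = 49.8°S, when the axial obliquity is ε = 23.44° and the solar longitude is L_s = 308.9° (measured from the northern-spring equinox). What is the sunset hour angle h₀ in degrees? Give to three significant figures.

Solar declination: sin δ = sin ε · sin L_s = sin 23.44° × sin 308.9° = -0.30958, so δ = -18.034°.
cos h₀ = −tan ϕ · tan δ = −tan(-49.8°) × tan(-18.034°) = -0.3853, so h₀ = 1.9663 rad = 112.66°.

h₀ = 113°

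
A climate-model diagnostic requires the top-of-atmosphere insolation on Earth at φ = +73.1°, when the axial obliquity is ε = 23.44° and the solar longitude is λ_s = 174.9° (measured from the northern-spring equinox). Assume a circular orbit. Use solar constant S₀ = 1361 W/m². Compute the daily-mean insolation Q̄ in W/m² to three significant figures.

Q̄ ≈ 150 W/m²

Solar declination: sin δ = sin ε · sin λ_s = sin 23.44° × sin 174.9° = 0.03536, so δ = +2.026°.
cos H₀ = −tan(+73.1°) tan(+2.026°) = -0.1165, H₀ = 1.6875 rad.
Bracket: H₀ sin φ sin δ + cos φ cos δ sin H₀ = 1.6875×0.95681×0.03536 + 0.29070×0.99937×0.99320 = 0.057093 + 0.288541 = 0.345634.
Q̄ = (S₀/π) × [bracket] = (1361/π) × 0.345634 = 149.7 W/m².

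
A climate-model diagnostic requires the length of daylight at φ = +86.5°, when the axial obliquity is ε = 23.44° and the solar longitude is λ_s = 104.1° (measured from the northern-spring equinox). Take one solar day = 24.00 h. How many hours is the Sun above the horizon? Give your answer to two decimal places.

Solar declination: sin δ = sin ε · sin λ_s = sin 23.44° × sin 104.1° = 0.38580, so δ = +22.694°.
Sunrise equation: cos H₀ = −tan φ · tan δ = -6.8372 ≤ −1, so the Sun never sets (polar day) and H₀ = π.
Daylight = 2H₀/(2π) × 24.00 h = (3.1416/π) × 24.00 = 24.00 h.

24.00 h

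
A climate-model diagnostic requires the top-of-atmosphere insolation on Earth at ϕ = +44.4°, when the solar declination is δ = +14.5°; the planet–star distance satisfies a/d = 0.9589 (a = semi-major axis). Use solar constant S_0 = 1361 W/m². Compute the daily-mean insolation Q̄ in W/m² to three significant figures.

cos h₀ = −tan(+44.4°) tan(+14.500°) = -0.2533, h₀ = 1.8268 rad.
Bracket: h₀ sin ϕ sin δ + cos ϕ cos δ sin h₀ = 1.8268×0.69966×0.25038 + 0.71447×0.96815×0.96740 = 0.320020 + 0.669164 = 0.989184.
Inverse-square distance factor (a/d)² = 0.9589² = 0.919489.
Q̄ = (S_0/π) × 0.919489 × [bracket] = (1361/π) × 0.919489 × 0.989184 = 394.0 W/m².

Q̄ ≈ 394 W/m²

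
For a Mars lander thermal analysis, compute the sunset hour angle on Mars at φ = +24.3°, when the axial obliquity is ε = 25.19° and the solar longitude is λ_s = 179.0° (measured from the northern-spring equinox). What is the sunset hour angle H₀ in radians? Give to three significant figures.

Solar declination: sin δ = sin ε · sin λ_s = sin 25.19° × sin 179.0° = 0.00743, so δ = +0.426°.
cos H₀ = −tan φ · tan δ = −tan(+24.3°) × tan(+0.426°) = -0.0034, so H₀ = 1.5742 rad = 90.19°.

H₀ = 1.57 rad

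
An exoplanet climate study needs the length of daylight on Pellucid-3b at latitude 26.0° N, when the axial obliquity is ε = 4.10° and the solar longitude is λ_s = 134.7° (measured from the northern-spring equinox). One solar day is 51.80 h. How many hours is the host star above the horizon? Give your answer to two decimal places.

Solar declination: sin δ = sin ε · sin λ_s = sin 4.10° × sin 134.7° = 0.05082, so δ = +2.913°.
cos H₀ = −tan φ · tan δ = −tan(+26.0°) × tan(+2.913°) = -0.0248, so H₀ = 1.5956 rad = 91.42°.
Daylight = 2H₀/(2π) × 51.80 h = (1.5956/π) × 51.80 = 26.31 h.

26.31 h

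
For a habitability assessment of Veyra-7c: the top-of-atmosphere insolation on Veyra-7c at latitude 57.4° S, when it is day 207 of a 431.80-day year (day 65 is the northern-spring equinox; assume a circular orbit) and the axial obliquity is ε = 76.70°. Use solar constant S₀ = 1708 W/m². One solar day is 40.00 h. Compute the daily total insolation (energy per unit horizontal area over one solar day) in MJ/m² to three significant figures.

Solar longitude: λ_s = 360° × (207 − 65)/431.80 = 118.388°.
sin δ = sin 76.70° × sin 118.388° = 0.85615, so δ = +58.887°.
cos H₀ = −tan(-57.4°) tan(+58.887°) = 2.5908 ≥ 1 ⇒ polar night, H₀ = 0 and Q̄ = 0.
Daily total = Q̄ × 40.00 h × 3600 s/h = 0.00 MJ/m².

0.00 MJ/m²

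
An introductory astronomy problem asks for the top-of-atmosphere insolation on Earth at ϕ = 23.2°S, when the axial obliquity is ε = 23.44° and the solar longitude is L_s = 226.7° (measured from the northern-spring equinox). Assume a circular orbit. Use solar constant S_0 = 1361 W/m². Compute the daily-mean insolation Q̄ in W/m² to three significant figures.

Solar declination: sin δ = sin ε · sin L_s = sin 23.44° × sin 226.7° = -0.28950, so δ = -16.828°.
cos h₀ = −tan(-23.2°) tan(-16.828°) = -0.1296, h₀ = 1.7008 rad.
Bracket: h₀ sin ϕ sin δ + cos ϕ cos δ sin h₀ = 1.7008×-0.39394×-0.28950 + 0.91914×0.95718×0.99156 = 0.193969 + 0.872357 = 1.066326.
Q̄ = (S_0/π) × [bracket] = (1361/π) × 1.066326 = 462.0 W/m².

Q̄ ≈ 462 W/m²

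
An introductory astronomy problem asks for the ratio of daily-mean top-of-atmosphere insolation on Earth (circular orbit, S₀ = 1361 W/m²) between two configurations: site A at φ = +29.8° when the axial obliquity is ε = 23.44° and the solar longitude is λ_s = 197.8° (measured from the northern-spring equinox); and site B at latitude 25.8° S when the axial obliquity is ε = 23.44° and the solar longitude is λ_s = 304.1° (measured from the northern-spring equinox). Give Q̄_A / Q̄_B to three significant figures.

— Configuration A (φ=+29.8°):
Solar declination: sin δ = sin ε · sin λ_s = sin 23.44° × sin 197.8° = -0.12160, so δ = -6.985°.
cos H₀ = −tan(+29.8°) tan(-6.985°) = 0.0702, H₀ = 1.5006 rad.
Bracket: H₀ sin φ sin δ + cos φ cos δ sin H₀ = 1.5006×0.49697×-0.12160 + 0.86777×0.99258×0.99754 = -0.090684 + 0.859212 = 0.768528.
Q̄ = (S₀/π) × [bracket] = (1361/π) × 0.768528 = 332.94 W/m².
— Configuration B (φ=-25.8°):
Solar declination: sin δ = sin ε · sin λ_s = sin 23.44° × sin 304.1° = -0.32939, so δ = -19.232°.
cos H₀ = −tan(-25.8°) tan(-19.232°) = -0.1686, H₀ = 1.7403 rad.
Bracket: H₀ sin φ sin δ + cos φ cos δ sin H₀ = 1.7403×-0.43523×-0.32939 + 0.90032×0.94419×0.98568 = 0.249490 + 0.837900 = 1.087390.
Q̄ = (S₀/π) × [bracket] = (1361/π) × 1.087390 = 471.08 W/m².
Ratio Q̄_A / Q̄_B = 332.94 / 471.08 = 0.7068.

Q̄_A / Q̄_B ≈ 0.707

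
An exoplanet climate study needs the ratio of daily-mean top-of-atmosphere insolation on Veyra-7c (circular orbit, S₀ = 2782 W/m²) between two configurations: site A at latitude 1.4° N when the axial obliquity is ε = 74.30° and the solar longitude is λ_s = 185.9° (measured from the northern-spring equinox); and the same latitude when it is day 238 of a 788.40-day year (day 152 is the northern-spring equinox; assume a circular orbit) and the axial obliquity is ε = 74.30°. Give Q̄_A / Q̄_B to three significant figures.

— Configuration A (φ=+1.4°):
Solar declination: sin δ = sin ε · sin λ_s = sin 74.30° × sin 185.9° = -0.09896, so δ = -5.679°.
cos H₀ = −tan(+1.4°) tan(-5.679°) = 0.0024, H₀ = 1.5684 rad.
Bracket: H₀ sin φ sin δ + cos φ cos δ sin H₀ = 1.5684×0.02443×-0.09896 + 0.99970×0.99509×1.00000 = -0.003792 + 0.994791 = 0.990999.
Q̄ = (S₀/π) × [bracket] = (2782/π) × 0.990999 = 877.57 W/m².
— Configuration B (φ=+1.4°):
Solar longitude: λ_s = 360° × (238 − 152)/788.40 = 39.269°.
sin δ = sin 74.30° × sin 39.269° = 0.60935, so δ = +37.543°.
cos H₀ = −tan(+1.4°) tan(+37.543°) = -0.0188, H₀ = 1.5896 rad.
Bracket: H₀ sin φ sin δ + cos φ cos δ sin H₀ = 1.5896×0.02443×0.60935 + 0.99970×0.79290×0.99982 = 0.023663 + 0.792519 = 0.816182.
Q̄ = (S₀/π) × [bracket] = (2782/π) × 0.816182 = 722.76 W/m².
Ratio Q̄_A / Q̄_B = 877.57 / 722.76 = 1.214.

Q̄_A / Q̄_B ≈ 1.21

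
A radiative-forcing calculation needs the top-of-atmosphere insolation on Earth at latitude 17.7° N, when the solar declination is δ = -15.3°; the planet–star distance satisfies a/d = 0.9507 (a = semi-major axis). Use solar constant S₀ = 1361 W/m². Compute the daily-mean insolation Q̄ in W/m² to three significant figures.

cos H₀ = −tan(+17.7°) tan(-15.300°) = 0.0873, H₀ = 1.4834 rad.
Bracket: H₀ sin φ sin δ + cos φ cos δ sin H₀ = 1.4834×0.30403×-0.26387 + 0.95266×0.96456×0.99618 = -0.119005 + 0.915388 = 0.796383.
Inverse-square distance factor (a/d)² = 0.9507² = 0.903830.
Q̄ = (S₀/π) × 0.903830 × [bracket] = (1361/π) × 0.903830 × 0.796383 = 311.8 W/m².

Q̄ ≈ 312 W/m²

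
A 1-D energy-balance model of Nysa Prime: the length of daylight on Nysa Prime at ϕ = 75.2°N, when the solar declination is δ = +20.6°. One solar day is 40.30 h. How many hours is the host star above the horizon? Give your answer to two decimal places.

40.30 h

Sunrise equation: cos h₀ = −tan ϕ · tan δ = -1.4226 ≤ −1, so the host star never sets (polar day) and h₀ = π.
Daylight = 2h₀/(2π) × 40.30 h = (3.1416/π) × 40.30 = 40.30 h.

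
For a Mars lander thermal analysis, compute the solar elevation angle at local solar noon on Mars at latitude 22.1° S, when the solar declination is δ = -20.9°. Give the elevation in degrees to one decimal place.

At local noon the hour angle is zero, so the zenith angle equals |φ − δ| = |-22.1° − (-20.900°)| = 1.200°.
Elevation = 90° − 1.200° = 88.8°.

88.8°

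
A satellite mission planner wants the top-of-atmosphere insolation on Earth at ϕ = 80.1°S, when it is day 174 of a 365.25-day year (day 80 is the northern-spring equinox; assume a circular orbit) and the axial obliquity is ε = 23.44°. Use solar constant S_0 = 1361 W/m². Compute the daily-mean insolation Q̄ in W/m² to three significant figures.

Solar longitude: L_s = 360° × (174 − 80)/365.25 = 92.649°.
sin δ = sin 23.44° × sin 92.649° = 0.39736, so δ = +23.413°.
cos h₀ = −tan(-80.1°) tan(+23.413°) = 2.4811 ≥ 1 ⇒ polar night, h₀ = 0 and Q̄ = 0.

Q̄ ≈ 0.00 W/m²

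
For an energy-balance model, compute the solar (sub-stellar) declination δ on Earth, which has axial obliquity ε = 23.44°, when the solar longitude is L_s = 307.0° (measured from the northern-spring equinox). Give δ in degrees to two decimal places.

sin δ = sin ε · sin L_s = sin 23.44° × sin 307.0° = -0.317688.
δ = arcsin(-0.317688) = -18.52°.

δ = -18.52°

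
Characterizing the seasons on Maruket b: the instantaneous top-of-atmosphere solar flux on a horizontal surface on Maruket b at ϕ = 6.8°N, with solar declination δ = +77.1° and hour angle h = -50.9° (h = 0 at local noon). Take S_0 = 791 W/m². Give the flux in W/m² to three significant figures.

202 W/m²

cos θ_z = sin ϕ sin δ + cos ϕ cos δ cos h = 0.115416 + 0.139808 = 0.255224.
Flux = S_0 · cos θ_z = 791 × 0.255224 = 201.9 W/m².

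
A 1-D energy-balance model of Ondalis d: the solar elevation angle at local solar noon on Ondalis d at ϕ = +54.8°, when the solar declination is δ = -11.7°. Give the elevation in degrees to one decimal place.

At local noon the hour angle is zero, so the zenith angle equals |ϕ − δ| = |+54.8° − (-11.700°)| = 66.500°.
Elevation = 90° − 66.500° = 23.5°.

23.5°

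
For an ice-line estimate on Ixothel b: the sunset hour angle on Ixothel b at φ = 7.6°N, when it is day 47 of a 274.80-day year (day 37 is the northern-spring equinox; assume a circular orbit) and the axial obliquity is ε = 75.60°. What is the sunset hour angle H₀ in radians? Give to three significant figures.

H₀ = 1.60 rad

Solar longitude: λ_s = 360° × (47 − 37)/274.80 = 13.100°.
sin δ = sin 75.60° × sin 13.100° = 0.21954, so δ = +12.682°.
cos H₀ = −tan φ · tan δ = −tan(+7.6°) × tan(+12.682°) = -0.0300, so H₀ = 1.6008 rad = 91.72°.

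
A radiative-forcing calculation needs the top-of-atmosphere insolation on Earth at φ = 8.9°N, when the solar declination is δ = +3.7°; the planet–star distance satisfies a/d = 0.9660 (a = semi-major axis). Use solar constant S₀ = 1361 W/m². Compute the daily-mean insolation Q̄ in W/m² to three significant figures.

cos H₀ = −tan(+8.9°) tan(+3.700°) = -0.0101, H₀ = 1.5809 rad.
Bracket: H₀ sin φ sin δ + cos φ cos δ sin H₀ = 1.5809×0.15471×0.06453 + 0.98796×0.99792×0.99995 = 0.015783 + 0.985856 = 1.001639.
Inverse-square distance factor (a/d)² = 0.9660² = 0.933156.
Q̄ = (S₀/π) × 0.933156 × [bracket] = (1361/π) × 0.933156 × 1.001639 = 404.9 W/m².

Q̄ ≈ 405 W/m²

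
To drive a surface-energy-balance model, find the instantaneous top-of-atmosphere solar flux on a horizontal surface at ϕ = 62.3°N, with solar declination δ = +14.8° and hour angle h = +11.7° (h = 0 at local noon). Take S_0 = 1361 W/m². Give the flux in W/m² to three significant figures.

cos θ_z = sin ϕ sin δ + cos ϕ cos δ cos h = 0.226170 + 0.440082 = 0.666252.
Flux = S_0 · cos θ_z = 1361 × 0.666252 = 906.8 W/m².

907 W/m²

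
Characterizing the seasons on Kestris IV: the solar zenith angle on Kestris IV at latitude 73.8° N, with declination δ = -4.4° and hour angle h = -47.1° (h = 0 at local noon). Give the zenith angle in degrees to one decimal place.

θ_z = 83.4°

cos θ_z = sin φ sin δ + cos φ cos δ cos h = -0.073673 + 0.189355 = 0.115682.
θ_z = arccos(0.115682) = 83.4°.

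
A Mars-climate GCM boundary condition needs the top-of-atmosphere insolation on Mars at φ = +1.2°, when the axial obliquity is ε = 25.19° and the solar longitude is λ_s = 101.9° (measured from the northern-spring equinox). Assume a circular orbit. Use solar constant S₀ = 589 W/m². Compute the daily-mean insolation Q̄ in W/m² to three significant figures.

Q̄ ≈ 173 W/m²

Solar declination: sin δ = sin ε · sin λ_s = sin 25.19° × sin 101.9° = 0.41647, so δ = +24.612°.
cos H₀ = −tan(+1.2°) tan(+24.612°) = -0.0096, H₀ = 1.5804 rad.
Bracket: H₀ sin φ sin δ + cos φ cos δ sin H₀ = 1.5804×0.02094×0.41647 + 0.99978×0.90915×0.99995 = 0.013782 + 0.908905 = 0.922687.
Q̄ = (S₀/π) × [bracket] = (589/π) × 0.922687 = 173.0 W/m².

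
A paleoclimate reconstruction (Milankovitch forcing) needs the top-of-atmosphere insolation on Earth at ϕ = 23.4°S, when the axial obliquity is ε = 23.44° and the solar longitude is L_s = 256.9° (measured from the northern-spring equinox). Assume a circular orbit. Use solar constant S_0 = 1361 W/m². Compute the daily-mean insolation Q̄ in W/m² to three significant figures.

Solar declination: sin δ = sin ε · sin L_s = sin 23.44° × sin 256.9° = -0.38744, so δ = -22.795°.
cos h₀ = −tan(-23.4°) tan(-22.795°) = -0.1819, h₀ = 1.7537 rad.
Bracket: h₀ sin ϕ sin δ + cos ϕ cos δ sin h₀ = 1.7537×-0.39715×-0.38744 + 0.91775×0.92190×0.98332 = 0.269845 + 0.831961 = 1.101806.
Q̄ = (S_0/π) × [bracket] = (1361/π) × 1.101806 = 477.3 W/m².

Q̄ ≈ 477 W/m²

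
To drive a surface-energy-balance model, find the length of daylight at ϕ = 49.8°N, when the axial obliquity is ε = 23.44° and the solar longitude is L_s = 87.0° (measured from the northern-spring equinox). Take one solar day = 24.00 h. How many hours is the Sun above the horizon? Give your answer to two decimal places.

Solar declination: sin δ = sin ε · sin L_s = sin 23.44° × sin 87.0° = 0.39724, so δ = +23.406°.
cos h₀ = −tan ϕ · tan δ = −tan(+49.8°) × tan(+23.406°) = -0.5122, so h₀ = 2.1086 rad = 120.81°.
Daylight = 2h₀/(2π) × 24.00 h = (2.1086/π) × 24.00 = 16.11 h.

16.11 h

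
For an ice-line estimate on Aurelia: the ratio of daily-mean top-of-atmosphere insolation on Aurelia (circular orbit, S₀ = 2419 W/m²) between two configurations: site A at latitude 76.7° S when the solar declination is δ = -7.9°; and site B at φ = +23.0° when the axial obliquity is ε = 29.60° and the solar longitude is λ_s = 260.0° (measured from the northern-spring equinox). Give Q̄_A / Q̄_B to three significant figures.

Q̄_A / Q̄_B ≈ 0.906

— Configuration A (φ=-76.7°):
cos H₀ = −tan(-76.7°) tan(-7.900°) = -0.5870, H₀ = 2.1981 rad.
Bracket: H₀ sin φ sin δ + cos φ cos δ sin H₀ = 2.1981×-0.97318×-0.13744 + 0.23005×0.99051×0.80959 = 0.294004 + 0.184479 = 0.478483.
Q̄ = (S₀/π) × [bracket] = (2419/π) × 0.478483 = 368.43 W/m².
— Configuration B (φ=+23.0°):
Solar declination: sin δ = sin ε · sin λ_s = sin 29.60° × sin 260.0° = -0.48644, so δ = -29.107°.
cos H₀ = −tan(+23.0°) tan(-29.107°) = 0.2363, H₀ = 1.3322 rad.
Bracket: H₀ sin φ sin δ + cos φ cos δ sin H₀ = 1.3322×0.39073×-0.48644 + 0.92050×0.87372×0.97167 = -0.253207 + 0.781475 = 0.528268.
Q̄ = (S₀/π) × [bracket] = (2419/π) × 0.528268 = 406.76 W/m².
Ratio Q̄_A / Q̄_B = 368.43 / 406.76 = 0.9058.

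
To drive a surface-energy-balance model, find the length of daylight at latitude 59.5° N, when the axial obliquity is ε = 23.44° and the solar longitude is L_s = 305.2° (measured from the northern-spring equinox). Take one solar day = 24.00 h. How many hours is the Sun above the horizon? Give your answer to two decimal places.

Solar declination: sin δ = sin ε · sin L_s = sin 23.44° × sin 305.2° = -0.32505, so δ = -18.969°.
cos h₀ = −tan ϕ · tan δ = −tan(+59.5°) × tan(-18.969°) = 0.5835, so h₀ = 0.9477 rad = 54.30°.
Daylight = 2h₀/(2π) × 24.00 h = (0.9477/π) × 24.00 = 7.24 h.

7.24 h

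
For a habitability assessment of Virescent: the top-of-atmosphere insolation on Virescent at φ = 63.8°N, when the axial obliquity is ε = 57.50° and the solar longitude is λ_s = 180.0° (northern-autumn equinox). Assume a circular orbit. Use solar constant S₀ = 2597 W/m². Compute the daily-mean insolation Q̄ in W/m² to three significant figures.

Solar declination: sin δ = sin ε · sin λ_s = sin 57.50° × sin 180.0° = 0.00000, so δ = +0.000°.
cos H₀ = −tan(+63.8°) tan(+0.000°) = -0.0000, H₀ = 1.5708 rad.
Bracket: H₀ sin φ sin δ + cos φ cos δ sin H₀ = 1.5708×0.89726×0.00000 + 0.44151×1.00000×1.00000 = 0.000000 + 0.441510 = 0.441510.
Q̄ = (S₀/π) × [bracket] = (2597/π) × 0.441510 = 365.0 W/m².

Q̄ ≈ 365 W/m²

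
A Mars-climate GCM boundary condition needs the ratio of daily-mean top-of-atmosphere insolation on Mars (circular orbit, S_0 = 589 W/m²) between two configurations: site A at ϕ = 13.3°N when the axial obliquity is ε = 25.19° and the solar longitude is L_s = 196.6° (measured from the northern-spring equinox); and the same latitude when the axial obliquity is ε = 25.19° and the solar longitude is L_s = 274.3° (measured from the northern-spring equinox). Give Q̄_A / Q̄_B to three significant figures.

Q̄_A / Q̄_B ≈ 1.26

— Configuration A (ϕ=+13.3°):
Solar declination: sin δ = sin ε · sin L_s = sin 25.19° × sin 196.6° = -0.12160, so δ = -6.984°.
cos h₀ = −tan(+13.3°) tan(-6.984°) = 0.0290, h₀ = 1.5418 rad.
Bracket: h₀ sin ϕ sin δ + cos ϕ cos δ sin h₀ = 1.5418×0.23005×-0.12160 + 0.97318×0.99258×0.99958 = -0.043130 + 0.965553 = 0.922423.
Q̄ = (S_0/π) × [bracket] = (589/π) × 0.922423 = 172.94 W/m².
— Configuration B (ϕ=+13.3°):
Solar declination: sin δ = sin ε · sin L_s = sin 25.19° × sin 274.3° = -0.42442, so δ = -25.114°.
cos h₀ = −tan(+13.3°) tan(-25.114°) = 0.1108, h₀ = 1.4598 rad.
Bracket: h₀ sin ϕ sin δ + cos ϕ cos δ sin h₀ = 1.4598×0.23005×-0.42442 + 0.97318×0.90546×0.99384 = -0.142532 + 0.875748 = 0.733216.
Q̄ = (S_0/π) × [bracket] = (589/π) × 0.733216 = 137.47 W/m².
Ratio Q̄_A / Q̄_B = 172.94 / 137.47 = 1.258.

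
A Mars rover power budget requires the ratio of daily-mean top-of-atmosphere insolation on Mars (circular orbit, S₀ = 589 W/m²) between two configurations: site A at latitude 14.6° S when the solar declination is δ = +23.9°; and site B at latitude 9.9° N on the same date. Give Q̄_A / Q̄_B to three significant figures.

Q̄_A / Q̄_B ≈ 0.721

— Configuration A (φ=-14.6°):
cos H₀ = −tan(-14.6°) tan(+23.900°) = 0.1154, H₀ = 1.4551 rad.
Bracket: H₀ sin φ sin δ + cos φ cos δ sin H₀ = 1.4551×-0.25207×0.40514 + 0.96771×0.91425×0.99332 = -0.148600 + 0.878819 = 0.730219.
Q̄ = (S₀/π) × [bracket] = (589/π) × 0.730219 = 136.90 W/m².
— Configuration B (φ=+9.9°):
cos H₀ = −tan(+9.9°) tan(+23.900°) = -0.0773, H₀ = 1.6482 rad.
Bracket: H₀ sin φ sin δ + cos φ cos δ sin H₀ = 1.6482×0.17193×0.40514 + 0.98511×0.91425×0.99700 = 0.114807 + 0.897935 = 1.012742.
Q̄ = (S₀/π) × [bracket] = (589/π) × 1.012742 = 189.87 W/m².
Ratio Q̄_A / Q̄_B = 136.90 / 189.87 = 0.7210.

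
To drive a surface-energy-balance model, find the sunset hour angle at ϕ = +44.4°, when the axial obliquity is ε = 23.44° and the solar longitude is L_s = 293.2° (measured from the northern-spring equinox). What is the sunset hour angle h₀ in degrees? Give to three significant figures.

Solar declination: sin δ = sin ε · sin L_s = sin 23.44° × sin 293.2° = -0.36562, so δ = -21.446°.
cos h₀ = −tan ϕ · tan δ = −tan(+44.4°) × tan(-21.446°) = 0.3847, so h₀ = 1.1759 rad = 67.38°.

h₀ = 67.4°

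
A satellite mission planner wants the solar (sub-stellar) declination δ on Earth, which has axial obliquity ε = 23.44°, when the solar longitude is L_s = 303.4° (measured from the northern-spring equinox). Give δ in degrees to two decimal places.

δ = -19.40°

sin δ = sin ε · sin L_s = sin 23.44° × sin 303.4° = -0.332093.
δ = arcsin(-0.332093) = -19.40°.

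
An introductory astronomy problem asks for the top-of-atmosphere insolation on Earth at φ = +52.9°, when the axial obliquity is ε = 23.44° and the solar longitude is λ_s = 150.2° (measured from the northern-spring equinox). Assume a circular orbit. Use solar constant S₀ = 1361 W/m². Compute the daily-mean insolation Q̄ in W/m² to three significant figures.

Solar declination: sin δ = sin ε · sin λ_s = sin 23.44° × sin 150.2° = 0.19769, so δ = +11.402°.
cos H₀ = −tan(+52.9°) tan(+11.402°) = -0.2667, H₀ = 1.8407 rad.
Bracket: H₀ sin φ sin δ + cos φ cos δ sin H₀ = 1.8407×0.79758×0.19769 + 0.60321×0.98026×0.96379 = 0.290230 + 0.569892 = 0.860122.
Q̄ = (S₀/π) × [bracket] = (1361/π) × 0.860122 = 372.6 W/m².

Q̄ ≈ 373 W/m²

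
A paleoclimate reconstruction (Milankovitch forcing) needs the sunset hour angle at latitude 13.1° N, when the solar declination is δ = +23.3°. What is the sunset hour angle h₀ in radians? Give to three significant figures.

h₀ = 1.67 rad

cos h₀ = −tan ϕ · tan δ = −tan(+13.1°) × tan(+23.300°) = -0.1002, so h₀ = 1.6712 rad = 95.75°.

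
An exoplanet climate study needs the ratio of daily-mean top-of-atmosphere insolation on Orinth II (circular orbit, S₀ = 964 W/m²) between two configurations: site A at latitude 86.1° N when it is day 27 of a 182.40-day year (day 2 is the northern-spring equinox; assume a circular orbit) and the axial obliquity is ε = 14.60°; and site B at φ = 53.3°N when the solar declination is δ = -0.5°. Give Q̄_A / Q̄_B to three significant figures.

— Configuration A (φ=+86.1°):
Solar longitude: λ_s = 360° × (27 − 2)/182.40 = 49.342°.
sin δ = sin 14.60° × sin 49.342° = 0.19122, so δ = +11.024°.
cos H₀ = −tan(+86.1°) tan(+11.024°) = -2.8577 ≤ −1 ⇒ polar day, H₀ = π.
Bracket: H₀ sin φ sin δ + cos φ cos δ sin H₀ = 3.1416×0.99768×0.19122 + 0.06802×0.98155×0.00000 = 0.599343 + 0.000000 = 0.599343.
Q̄ = (S₀/π) × [bracket] = (964/π) × 0.599343 = 183.91 W/m².
— Configuration B (φ=+53.3°):
cos H₀ = −tan(+53.3°) tan(-0.500°) = 0.0117, H₀ = 1.5591 rad.
Bracket: H₀ sin φ sin δ + cos φ cos δ sin H₀ = 1.5591×0.80178×-0.00873 + 0.59763×0.99996×0.99993 = -0.010913 + 0.597564 = 0.586651.
Q̄ = (S₀/π) × [bracket] = (964/π) × 0.586651 = 180.01 W/m².
Ratio Q̄_A / Q̄_B = 183.91 / 180.01 = 1.022.

Q̄_A / Q̄_B ≈ 1.02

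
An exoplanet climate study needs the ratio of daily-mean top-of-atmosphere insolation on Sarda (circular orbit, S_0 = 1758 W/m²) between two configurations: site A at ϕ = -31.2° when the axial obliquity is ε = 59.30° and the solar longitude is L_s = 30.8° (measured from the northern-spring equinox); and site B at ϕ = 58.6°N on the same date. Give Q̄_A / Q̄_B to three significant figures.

— Configuration A (ϕ=-31.2°):
Solar declination: sin δ = sin ε · sin L_s = sin 59.30° × sin 30.8° = 0.44028, so δ = +26.122°.
cos h₀ = −tan(-31.2°) tan(+26.122°) = 0.2970, h₀ = 1.2693 rad.
Bracket: h₀ sin ϕ sin δ + cos ϕ cos δ sin h₀ = 1.2693×-0.51803×0.44028 + 0.85536×0.89786×0.95488 = -0.289500 + 0.733342 = 0.443842.
Q̄ = (S_0/π) × [bracket] = (1758/π) × 0.443842 = 248.37 W/m².
— Configuration B (ϕ=+58.6°):
cos h₀ = −tan(+58.6°) tan(+26.122°) = -0.8034, h₀ = 2.5037 rad.
Bracket: h₀ sin ϕ sin δ + cos ϕ cos δ sin h₀ = 2.5037×0.85355×0.44028 + 0.52101×0.89786×0.59551 = 0.940893 + 0.278576 = 1.219469.
Q̄ = (S_0/π) × [bracket] = (1758/π) × 1.219469 = 682.40 W/m².
Ratio Q̄_A / Q̄_B = 248.37 / 682.40 = 0.3640.

Q̄_A / Q̄_B ≈ 0.364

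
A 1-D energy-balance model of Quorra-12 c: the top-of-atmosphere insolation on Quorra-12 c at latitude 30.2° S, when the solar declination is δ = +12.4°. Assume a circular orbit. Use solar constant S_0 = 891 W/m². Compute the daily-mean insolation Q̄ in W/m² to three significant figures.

cos h₀ = −tan(-30.2°) tan(+12.400°) = 0.1280, h₀ = 1.4425 rad.
Bracket: h₀ sin ϕ sin δ + cos ϕ cos δ sin h₀ = 1.4425×-0.50302×0.21474 + 0.86427×0.97667×0.99178 = -0.155817 + 0.837168 = 0.681351.
Q̄ = (S_0/π) × [bracket] = (891/π) × 0.681351 = 193.2 W/m².

Q̄ ≈ 193 W/m²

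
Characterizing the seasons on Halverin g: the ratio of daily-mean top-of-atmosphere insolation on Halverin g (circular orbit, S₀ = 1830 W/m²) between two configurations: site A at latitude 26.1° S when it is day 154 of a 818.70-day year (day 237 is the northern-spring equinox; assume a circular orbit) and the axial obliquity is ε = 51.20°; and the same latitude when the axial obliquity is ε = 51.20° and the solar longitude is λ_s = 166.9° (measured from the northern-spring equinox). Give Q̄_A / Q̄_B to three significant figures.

— Configuration A (φ=-26.1°):
Solar longitude: λ_s = 360° × (154 − 237)/818.70 = -36.497°, i.e. -36.497° + 360° = 323.503°.
sin δ = sin 51.20° × sin 323.503° = -0.46353, so δ = -27.615°.
cos H₀ = −tan(-26.1°) tan(-27.615°) = -0.2563, H₀ = 1.8300 rad.
Bracket: H₀ sin φ sin δ + cos φ cos δ sin H₀ = 1.8300×-0.43994×-0.46353 + 0.89803×0.88608×0.96660 = 0.373183 + 0.769149 = 1.142332.
Q̄ = (S₀/π) × [bracket] = (1830/π) × 1.142332 = 665.42 W/m².
— Configuration B (φ=-26.1°):
Solar declination: sin δ = sin ε · sin λ_s = sin 51.20° × sin 166.9° = 0.17664, so δ = +10.174°.
cos H₀ = −tan(-26.1°) tan(+10.174°) = 0.0879, H₀ = 1.4828 rad.
Bracket: H₀ sin φ sin δ + cos φ cos δ sin H₀ = 1.4828×-0.43994×0.17664 + 0.89803×0.98428×0.99613 = -0.115230 + 0.880492 = 0.765262.
Q̄ = (S₀/π) × [bracket] = (1830/π) × 0.765262 = 445.77 W/m².
Ratio Q̄_A / Q̄_B = 665.42 / 445.77 = 1.493.

Q̄_A / Q̄_B ≈ 1.49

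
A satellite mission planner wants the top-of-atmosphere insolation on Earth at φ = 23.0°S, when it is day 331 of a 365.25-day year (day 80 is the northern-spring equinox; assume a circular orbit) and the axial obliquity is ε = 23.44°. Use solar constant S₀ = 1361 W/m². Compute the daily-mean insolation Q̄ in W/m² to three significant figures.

Q̄ ≈ 474 W/m²

Solar longitude: λ_s = 360° × (331 − 80)/365.25 = 247.392°.
sin δ = sin 23.44° × sin 247.392° = -0.36722, so δ = -21.544°.
cos H₀ = −tan(-23.0°) tan(-21.544°) = -0.1676, H₀ = 1.7392 rad.
Bracket: H₀ sin φ sin δ + cos φ cos δ sin H₀ = 1.7392×-0.39073×-0.36722 + 0.92050×0.93013×0.98586 = 0.249547 + 0.844078 = 1.093625.
Q̄ = (S₀/π) × [bracket] = (1361/π) × 1.093625 = 473.8 W/m².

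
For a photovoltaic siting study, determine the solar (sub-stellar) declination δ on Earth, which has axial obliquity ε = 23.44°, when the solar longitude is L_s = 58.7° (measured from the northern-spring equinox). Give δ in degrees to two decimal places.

δ = +19.87°

sin δ = sin ε · sin L_s = sin 23.44° × sin 58.7° = 0.339894.
δ = arcsin(0.339894) = +19.87°.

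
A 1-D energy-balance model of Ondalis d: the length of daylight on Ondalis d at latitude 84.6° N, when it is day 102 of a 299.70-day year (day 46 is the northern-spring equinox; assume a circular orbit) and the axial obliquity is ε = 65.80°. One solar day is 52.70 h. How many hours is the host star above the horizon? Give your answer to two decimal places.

52.70 h

Solar longitude: λ_s = 360° × (102 − 46)/299.70 = 67.267°.
sin δ = sin 65.80° × sin 67.267° = 0.84126, so δ = +57.274°.
Sunrise equation: cos H₀ = −tan φ · tan δ = -16.4618 ≤ −1, so the host star never sets (polar day) and H₀ = π.
Daylight = 2H₀/(2π) × 52.70 h = (3.1416/π) × 52.70 = 52.70 h.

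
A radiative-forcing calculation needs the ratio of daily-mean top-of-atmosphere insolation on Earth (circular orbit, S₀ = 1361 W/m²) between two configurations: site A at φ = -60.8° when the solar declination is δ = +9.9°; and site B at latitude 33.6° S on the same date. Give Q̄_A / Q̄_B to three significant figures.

Q̄_A / Q̄_B ≈ 0.397

— Configuration A (φ=-60.8°):
cos H₀ = −tan(-60.8°) tan(+9.900°) = 0.3123, H₀ = 1.2532 rad.
Bracket: H₀ sin φ sin δ + cos φ cos δ sin H₀ = 1.2532×-0.87292×0.17193 + 0.48786×0.98511×0.94999 = -0.188082 + 0.456561 = 0.268479.
Q̄ = (S₀/π) × [bracket] = (1361/π) × 0.268479 = 116.31 W/m².
— Configuration B (φ=-33.6°):
cos H₀ = −tan(-33.6°) tan(+9.900°) = 0.1160, H₀ = 1.4546 rad.
Bracket: H₀ sin φ sin δ + cos φ cos δ sin H₀ = 1.4546×-0.55339×0.17193 + 0.83292×0.98511×0.99325 = -0.138397 + 0.814979 = 0.676582.
Q̄ = (S₀/π) × [bracket] = (1361/π) × 0.676582 = 293.11 W/m².
Ratio Q̄_A / Q̄_B = 116.31 / 293.11 = 0.3968.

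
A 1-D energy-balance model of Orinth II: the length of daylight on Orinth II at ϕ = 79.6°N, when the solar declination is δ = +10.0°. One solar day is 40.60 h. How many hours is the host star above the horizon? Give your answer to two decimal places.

36.97 h

cos h₀ = −tan ϕ · tan δ = −tan(+79.6°) × tan(+10.000°) = -0.9607, so h₀ = 2.8604 rad = 163.89°.
Daylight = 2h₀/(2π) × 40.60 h = (2.8604/π) × 40.60 = 36.97 h.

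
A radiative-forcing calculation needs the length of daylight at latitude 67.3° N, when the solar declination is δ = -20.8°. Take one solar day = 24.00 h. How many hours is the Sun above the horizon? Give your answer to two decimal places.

3.30 h

cos h₀ = −tan ϕ · tan δ = −tan(+67.3°) × tan(-20.800°) = 0.9081, so h₀ = 0.4321 rad = 24.76°.
Daylight = 2h₀/(2π) × 24.00 h = (0.4321/π) × 24.00 = 3.30 h.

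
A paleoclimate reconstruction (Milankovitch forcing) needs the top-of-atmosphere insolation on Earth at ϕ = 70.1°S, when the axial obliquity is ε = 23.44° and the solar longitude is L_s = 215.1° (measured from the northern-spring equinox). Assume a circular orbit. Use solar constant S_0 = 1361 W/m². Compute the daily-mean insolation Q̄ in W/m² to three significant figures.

Q̄ ≈ 321 W/m²

Solar declination: sin δ = sin ε · sin L_s = sin 23.44° × sin 215.1° = -0.22873, so δ = -13.222°.
cos h₀ = −tan(-70.1°) tan(-13.222°) = -0.6491, h₀ = 2.2772 rad.
Bracket: h₀ sin ϕ sin δ + cos ϕ cos δ sin h₀ = 2.2772×-0.94029×-0.22873 + 0.34038×0.97349×0.76073 = 0.489763 + 0.252073 = 0.741836.
Q̄ = (S_0/π) × [bracket] = (1361/π) × 0.741836 = 321.4 W/m².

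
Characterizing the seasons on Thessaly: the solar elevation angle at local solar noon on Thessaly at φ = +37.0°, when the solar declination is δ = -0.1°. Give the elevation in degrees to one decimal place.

52.9°

At local noon the hour angle is zero, so the zenith angle equals |φ − δ| = |+37.0° − (-0.100°)| = 37.100°.
Elevation = 90° − 37.100° = 52.9°.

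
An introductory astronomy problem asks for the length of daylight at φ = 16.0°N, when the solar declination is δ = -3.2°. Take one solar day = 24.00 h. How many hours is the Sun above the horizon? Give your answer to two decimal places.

11.88 h

cos H₀ = −tan φ · tan δ = −tan(+16.0°) × tan(-3.200°) = 0.0160, so H₀ = 1.5548 rad = 89.08°.
Daylight = 2H₀/(2π) × 24.00 h = (1.5548/π) × 24.00 = 11.88 h.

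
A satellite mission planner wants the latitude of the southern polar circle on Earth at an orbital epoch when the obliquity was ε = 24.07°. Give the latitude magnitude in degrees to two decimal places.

The polar circle is the lowest latitude that experiences at least one full rotation of continuous darkness at the northern-summer solstice; it lies at |φ| = 90° − ε = 90° − 24.07° = 65.93°.

65.93°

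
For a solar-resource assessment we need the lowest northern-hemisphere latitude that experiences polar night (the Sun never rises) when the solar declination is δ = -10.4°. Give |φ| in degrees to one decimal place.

Polar night requires cos H₀ = −tan φ tan δ ≥ 1, i.e. tan φ tan δ ≤ −1.
The boundary is |tan φ| · |tan δ| = 1, so |φ| = 90° − |δ| = 90° − 10.4° = 79.6° in the northern hemisphere.

|φ| = 79.6°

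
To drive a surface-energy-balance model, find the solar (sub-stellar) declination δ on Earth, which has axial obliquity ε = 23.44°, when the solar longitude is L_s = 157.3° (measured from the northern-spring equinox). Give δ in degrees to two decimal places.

sin δ = sin ε · sin L_s = sin 23.44° × sin 157.3° = 0.153509.
δ = arcsin(0.153509) = +8.83°.

δ = +8.83°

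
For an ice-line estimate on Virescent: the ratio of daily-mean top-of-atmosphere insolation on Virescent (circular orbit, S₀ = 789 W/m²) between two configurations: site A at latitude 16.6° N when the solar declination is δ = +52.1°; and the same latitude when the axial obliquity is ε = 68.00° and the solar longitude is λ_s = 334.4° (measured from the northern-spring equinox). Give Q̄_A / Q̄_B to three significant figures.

Q̄_A / Q̄_B ≈ 1.40

— Configuration A (φ=+16.6°):
cos H₀ = −tan(+16.6°) tan(+52.100°) = -0.3829, H₀ = 1.9638 rad.
Bracket: H₀ sin φ sin δ + cos φ cos δ sin H₀ = 1.9638×0.28569×0.78908 + 0.95832×0.61429×0.92377 = 0.442704 + 0.543811 = 0.986515.
Q̄ = (S₀/π) × [bracket] = (789/π) × 0.986515 = 247.76 W/m².
— Configuration B (φ=+16.6°):
Solar declination: sin δ = sin ε · sin λ_s = sin 68.00° × sin 334.4° = -0.40062, so δ = -23.617°.
cos H₀ = −tan(+16.6°) tan(-23.617°) = 0.1303, H₀ = 1.4401 rad.
Bracket: H₀ sin φ sin δ + cos φ cos δ sin H₀ = 1.4401×0.28569×-0.40062 + 0.95832×0.91624×0.99147 = -0.164824 + 0.870561 = 0.705737.
Q̄ = (S₀/π) × [bracket] = (789/π) × 0.705737 = 177.24 W/m².
Ratio Q̄_A / Q̄_B = 247.76 / 177.24 = 1.398.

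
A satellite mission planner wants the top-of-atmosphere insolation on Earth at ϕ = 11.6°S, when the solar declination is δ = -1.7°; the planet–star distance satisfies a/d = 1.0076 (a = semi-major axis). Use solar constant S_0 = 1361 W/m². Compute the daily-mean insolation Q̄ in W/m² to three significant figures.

Q̄ ≈ 435 W/m²

cos h₀ = −tan(-11.6°) tan(-1.700°) = -0.0061, h₀ = 1.5769 rad.
Bracket: h₀ sin ϕ sin δ + cos ϕ cos δ sin h₀ = 1.5769×-0.20108×-0.02967 + 0.97958×0.99956×0.99998 = 0.009408 + 0.979129 = 0.988537.
Inverse-square distance factor (a/d)² = 1.0076² = 1.015258.
Q̄ = (S_0/π) × 1.015258 × [bracket] = (1361/π) × 1.015258 × 0.988537 = 434.8 W/m².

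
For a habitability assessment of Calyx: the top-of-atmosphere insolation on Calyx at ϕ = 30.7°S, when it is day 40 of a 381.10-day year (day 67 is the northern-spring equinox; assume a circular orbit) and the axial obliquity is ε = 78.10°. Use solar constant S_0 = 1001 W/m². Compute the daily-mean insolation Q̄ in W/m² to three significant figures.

Q̄ ≈ 366 W/m²

Solar longitude: L_s = 360° × (40 − 67)/381.10 = -25.505°, i.e. -25.505° + 360° = 334.495°.
sin δ = sin 78.10° × sin 334.495° = -0.42134, so δ = -24.919°.
cos h₀ = −tan(-30.7°) tan(-24.919°) = -0.2759, h₀ = 1.8503 rad.
Bracket: h₀ sin ϕ sin δ + cos ϕ cos δ sin h₀ = 1.8503×-0.51054×-0.42134 + 0.85985×0.90690×0.96120 = 0.398020 + 0.749542 = 1.147562.
Q̄ = (S_0/π) × [bracket] = (1001/π) × 1.147562 = 365.6 W/m².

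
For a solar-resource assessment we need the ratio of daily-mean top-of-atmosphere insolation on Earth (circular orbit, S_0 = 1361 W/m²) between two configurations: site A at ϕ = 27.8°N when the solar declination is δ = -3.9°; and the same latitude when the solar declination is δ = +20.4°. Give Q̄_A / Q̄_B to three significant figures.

— Configuration A (ϕ=+27.8°):
cos h₀ = −tan(+27.8°) tan(-3.900°) = 0.0359, h₀ = 1.5348 rad.
Bracket: h₀ sin ϕ sin δ + cos ϕ cos δ sin h₀ = 1.5348×0.46639×-0.06802 + 0.88458×0.99768×0.99935 = -0.048690 + 0.881954 = 0.833264.
Q̄ = (S_0/π) × [bracket] = (1361/π) × 0.833264 = 360.99 W/m².
— Configuration B (ϕ=+27.8°):
cos h₀ = −tan(+27.8°) tan(+20.400°) = -0.1961, h₀ = 1.7682 rad.
Bracket: h₀ sin ϕ sin δ + cos ϕ cos δ sin h₀ = 1.7682×0.46639×0.34857 + 0.88458×0.93728×0.98059 = 0.287456 + 0.813006 = 1.100462.
Q̄ = (S_0/π) × [bracket] = (1361/π) × 1.100462 = 476.74 W/m².
Ratio Q̄_A / Q̄_B = 360.99 / 476.74 = 0.7572.

Q̄_A / Q̄_B ≈ 0.757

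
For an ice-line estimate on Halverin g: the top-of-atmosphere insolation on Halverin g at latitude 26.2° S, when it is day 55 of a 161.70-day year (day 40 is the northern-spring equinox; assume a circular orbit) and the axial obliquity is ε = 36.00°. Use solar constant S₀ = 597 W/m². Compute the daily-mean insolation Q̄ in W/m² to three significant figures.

Solar longitude: λ_s = 360° × (55 − 40)/161.70 = 33.395°.
sin δ = sin 36.00° × sin 33.395° = 0.32352, so δ = +18.876°.
cos H₀ = −tan(-26.2°) tan(+18.876°) = 0.1682, H₀ = 1.4018 rad.
Bracket: H₀ sin φ sin δ + cos φ cos δ sin H₀ = 1.4018×-0.44151×0.32352 + 0.89726×0.94622×0.98575 = -0.200229 + 0.836907 = 0.636678.
Q̄ = (S₀/π) × [bracket] = (597/π) × 0.636678 = 121.0 W/m².

Q̄ ≈ 121 W/m²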